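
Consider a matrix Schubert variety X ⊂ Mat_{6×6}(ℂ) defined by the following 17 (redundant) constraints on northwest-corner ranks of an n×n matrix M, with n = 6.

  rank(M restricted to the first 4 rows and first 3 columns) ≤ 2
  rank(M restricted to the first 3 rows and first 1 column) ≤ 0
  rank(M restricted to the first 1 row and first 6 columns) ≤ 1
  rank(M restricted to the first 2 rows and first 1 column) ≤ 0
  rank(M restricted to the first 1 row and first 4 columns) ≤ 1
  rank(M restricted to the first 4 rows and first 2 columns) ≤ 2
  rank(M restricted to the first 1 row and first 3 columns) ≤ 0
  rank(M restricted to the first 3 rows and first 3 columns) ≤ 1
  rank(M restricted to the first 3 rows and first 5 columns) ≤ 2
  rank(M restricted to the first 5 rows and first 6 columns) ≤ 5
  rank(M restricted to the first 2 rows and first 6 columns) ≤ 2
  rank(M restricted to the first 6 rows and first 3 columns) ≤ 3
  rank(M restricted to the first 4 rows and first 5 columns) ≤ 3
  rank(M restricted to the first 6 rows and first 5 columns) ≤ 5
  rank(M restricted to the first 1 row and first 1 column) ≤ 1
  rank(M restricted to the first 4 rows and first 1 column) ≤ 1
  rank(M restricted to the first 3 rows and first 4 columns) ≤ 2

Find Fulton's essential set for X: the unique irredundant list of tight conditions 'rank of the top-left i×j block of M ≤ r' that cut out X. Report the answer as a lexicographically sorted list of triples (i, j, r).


Recovering R(i,j) via the rank-extension bound from the 17 conditions:

  0 | 0 | 0 | 1 | 1 | 1
  0 | 1 | 1 | 2 | 2 | 2
  0 | 1 | 1 | 2 | 2 | 3
  1 | 2 | 2 | 3 | 3 | 4
  1 | 2 | 3 | 4 | 4 | 5
  1 | 2 | 3 | 4 | 5 | 6

hence w(1..6) = (4, 2, 6, 1, 3, 5).

Fulton essential set (4 of the 7 Rothe cells):

[(1, 3, 0), (3, 1, 0), (3, 3, 1), (3, 5, 2)]


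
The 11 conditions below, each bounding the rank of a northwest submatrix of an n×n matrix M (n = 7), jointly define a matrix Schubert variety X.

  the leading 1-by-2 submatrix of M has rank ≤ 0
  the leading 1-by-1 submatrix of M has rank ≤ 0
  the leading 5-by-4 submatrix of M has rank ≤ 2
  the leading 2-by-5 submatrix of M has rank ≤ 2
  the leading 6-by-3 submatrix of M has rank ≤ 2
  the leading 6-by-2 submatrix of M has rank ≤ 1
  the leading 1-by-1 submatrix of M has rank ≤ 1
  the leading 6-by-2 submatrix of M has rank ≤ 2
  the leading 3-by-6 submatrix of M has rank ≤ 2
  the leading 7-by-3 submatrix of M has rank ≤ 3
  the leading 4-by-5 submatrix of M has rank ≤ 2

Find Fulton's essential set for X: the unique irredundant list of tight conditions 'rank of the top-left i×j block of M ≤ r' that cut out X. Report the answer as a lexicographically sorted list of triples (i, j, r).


Recovering R(i,j) via the rank-extension bound from the 11 conditions:

  i=1: 0, 0, 1, 1, 1, 1, 1
  i=2: 1, 1, 2, 2, 2, 2, 2
  i=3: 1, 1, 2, 2, 2, 2, 3
  i=4: 1, 1, 2, 2, 2, 3, 4
  i=5: 1, 1, 2, 2, 3, 4, 5
  i=6: 1, 1, 2, 3, 4, 5, 6
  i=7: 1, 2, 3, 4, 5, 6, 7

reading off 1-entries of Δ²R: w = (3, 1, 7, 6, 5, 4, 2).

|D(w)|=12, |Ess(w)|=5:

[(1, 2, 0), (3, 6, 2), (4, 5, 2), (5, 4, 2), (6, 2, 1)]


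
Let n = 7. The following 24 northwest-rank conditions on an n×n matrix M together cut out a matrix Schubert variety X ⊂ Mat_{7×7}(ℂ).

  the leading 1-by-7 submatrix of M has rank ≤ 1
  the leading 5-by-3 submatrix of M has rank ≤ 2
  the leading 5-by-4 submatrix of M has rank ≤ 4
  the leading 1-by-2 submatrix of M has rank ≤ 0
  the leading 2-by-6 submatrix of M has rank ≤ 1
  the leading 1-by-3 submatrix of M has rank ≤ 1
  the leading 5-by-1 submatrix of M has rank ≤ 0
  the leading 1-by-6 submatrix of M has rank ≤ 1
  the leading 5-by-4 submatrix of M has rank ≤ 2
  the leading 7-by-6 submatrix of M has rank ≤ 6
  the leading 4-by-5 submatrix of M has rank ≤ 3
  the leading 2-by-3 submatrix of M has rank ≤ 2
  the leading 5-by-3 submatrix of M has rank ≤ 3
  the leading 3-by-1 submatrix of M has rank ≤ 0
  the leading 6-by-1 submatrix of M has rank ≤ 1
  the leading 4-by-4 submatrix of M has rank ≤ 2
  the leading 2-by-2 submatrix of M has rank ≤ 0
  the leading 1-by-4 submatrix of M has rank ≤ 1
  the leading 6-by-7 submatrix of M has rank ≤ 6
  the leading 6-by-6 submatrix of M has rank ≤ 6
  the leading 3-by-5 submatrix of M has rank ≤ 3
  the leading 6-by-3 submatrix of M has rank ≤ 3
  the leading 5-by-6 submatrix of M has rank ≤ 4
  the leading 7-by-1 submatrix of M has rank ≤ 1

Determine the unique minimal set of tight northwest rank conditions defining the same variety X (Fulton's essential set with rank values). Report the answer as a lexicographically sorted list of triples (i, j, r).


Recovering R(i,j) via the rank-extension bound from the 24 conditions:

  row 1: 0 | 0 | 1 | 1 | 1 | 1 | 1
  row 2: 0 | 0 | 1 | 1 | 1 | 1 | 2
  row 3: 0 | 1 | 2 | 2 | 2 | 2 | 3
  row 4: 0 | 1 | 2 | 2 | 3 | 3 | 4
  row 5: 0 | 1 | 2 | 2 | 3 | 4 | 5
  row 6: 1 | 2 | 3 | 3 | 4 | 5 | 6
  row 7: 1 | 2 | 3 | 4 | 5 | 6 | 7

reading off 1-entries of Δ²R: w = (3, 7, 2, 5, 6, 1, 4).

ℓ(w)=12; the 4 essential cells (i,j,r):

[(2, 2, 0), (2, 6, 1), (5, 1, 0), (5, 4, 2)]


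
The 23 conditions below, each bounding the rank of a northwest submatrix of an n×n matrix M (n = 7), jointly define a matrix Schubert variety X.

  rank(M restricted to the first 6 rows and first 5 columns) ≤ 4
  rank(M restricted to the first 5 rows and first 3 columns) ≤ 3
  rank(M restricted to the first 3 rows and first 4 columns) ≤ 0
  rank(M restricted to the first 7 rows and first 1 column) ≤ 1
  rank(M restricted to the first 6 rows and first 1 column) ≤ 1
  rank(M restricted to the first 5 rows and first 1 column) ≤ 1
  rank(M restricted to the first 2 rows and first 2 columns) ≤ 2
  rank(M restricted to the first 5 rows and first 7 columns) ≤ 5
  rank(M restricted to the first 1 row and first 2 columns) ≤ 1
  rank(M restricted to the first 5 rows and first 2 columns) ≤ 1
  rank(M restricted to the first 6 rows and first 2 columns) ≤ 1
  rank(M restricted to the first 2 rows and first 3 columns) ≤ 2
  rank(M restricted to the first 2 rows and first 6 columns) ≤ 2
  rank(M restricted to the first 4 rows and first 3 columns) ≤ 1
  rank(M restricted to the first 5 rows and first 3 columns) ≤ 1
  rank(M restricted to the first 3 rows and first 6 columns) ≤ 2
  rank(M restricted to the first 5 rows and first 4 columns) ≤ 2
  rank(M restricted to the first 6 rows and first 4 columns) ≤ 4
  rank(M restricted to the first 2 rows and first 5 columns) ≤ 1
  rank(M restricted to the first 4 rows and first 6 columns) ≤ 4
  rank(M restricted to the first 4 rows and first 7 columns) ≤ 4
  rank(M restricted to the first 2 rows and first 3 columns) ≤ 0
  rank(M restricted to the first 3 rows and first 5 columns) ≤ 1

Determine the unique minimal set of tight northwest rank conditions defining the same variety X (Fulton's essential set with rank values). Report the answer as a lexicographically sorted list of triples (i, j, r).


Computing R[i][j] = min implied NW-rank bound (n=7, 23 conditions):

  0 0 0 0 1 1 1
  0 0 0 0 1 2 2
  0 0 0 0 1 2 3
  1 1 1 1 2 3 4
  1 1 1 2 3 4 5
  1 1 2 3 4 5 6
  1 2 3 4 5 6 7

so w = (5, 6, 7, 1, 4, 3, 2).

Fulton essential set (3 of the 15 Rothe cells):

[(3, 4, 0), (5, 3, 1), (6, 2, 1)]


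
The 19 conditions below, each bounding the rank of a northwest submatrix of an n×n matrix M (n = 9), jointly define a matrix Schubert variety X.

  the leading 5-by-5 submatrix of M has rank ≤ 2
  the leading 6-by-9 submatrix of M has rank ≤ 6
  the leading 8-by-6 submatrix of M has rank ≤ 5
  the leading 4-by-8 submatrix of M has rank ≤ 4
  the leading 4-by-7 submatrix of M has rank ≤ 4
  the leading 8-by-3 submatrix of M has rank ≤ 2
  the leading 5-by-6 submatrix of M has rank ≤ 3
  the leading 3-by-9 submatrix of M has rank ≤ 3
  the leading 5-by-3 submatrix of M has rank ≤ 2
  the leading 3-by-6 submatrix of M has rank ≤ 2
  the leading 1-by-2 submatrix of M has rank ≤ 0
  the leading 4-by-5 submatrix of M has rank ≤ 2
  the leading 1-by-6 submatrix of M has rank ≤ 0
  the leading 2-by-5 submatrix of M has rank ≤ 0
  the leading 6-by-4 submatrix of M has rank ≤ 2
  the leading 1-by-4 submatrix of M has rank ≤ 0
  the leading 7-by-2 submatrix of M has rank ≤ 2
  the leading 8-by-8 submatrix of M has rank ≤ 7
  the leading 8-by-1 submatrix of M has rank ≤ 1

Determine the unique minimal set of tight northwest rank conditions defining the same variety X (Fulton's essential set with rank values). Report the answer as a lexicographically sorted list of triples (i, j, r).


Rank table r_w(9×9) implied by the 19 constraints:

  R[1]: 0, 0, 0, 0, 0, 0, 1, 1, 1
  R[2]: 0, 0, 0, 0, 0, 1, 2, 2, 2
  R[3]: 1, 1, 1, 1, 1, 2, 3, 3, 3
  R[4]: 1, 2, 2, 2, 2, 3, 4, 4, 4
  R[5]: 1, 2, 2, 2, 2, 3, 4, 5, 5
  R[6]: 1, 2, 2, 2, 3, 4, 5, 6, 6
  R[7]: 1, 2, 2, 3, 4, 5, 6, 7, 7
  R[8]: 1, 2, 2, 3, 4, 5, 6, 7, 8
  R[9]: 1, 2, 3, 4, 5, 6, 7, 8, 9

second differences of R give the permutation w = (7, 6, 1, 2, 8, 5, 4, 9, 3).

Rothe diagram D(w) (18 cells), 5 SE-corners (essential conditions):

[(1, 6, 0), (2, 5, 0), (5, 5, 2), (6, 4, 2), (8, 3, 2)]


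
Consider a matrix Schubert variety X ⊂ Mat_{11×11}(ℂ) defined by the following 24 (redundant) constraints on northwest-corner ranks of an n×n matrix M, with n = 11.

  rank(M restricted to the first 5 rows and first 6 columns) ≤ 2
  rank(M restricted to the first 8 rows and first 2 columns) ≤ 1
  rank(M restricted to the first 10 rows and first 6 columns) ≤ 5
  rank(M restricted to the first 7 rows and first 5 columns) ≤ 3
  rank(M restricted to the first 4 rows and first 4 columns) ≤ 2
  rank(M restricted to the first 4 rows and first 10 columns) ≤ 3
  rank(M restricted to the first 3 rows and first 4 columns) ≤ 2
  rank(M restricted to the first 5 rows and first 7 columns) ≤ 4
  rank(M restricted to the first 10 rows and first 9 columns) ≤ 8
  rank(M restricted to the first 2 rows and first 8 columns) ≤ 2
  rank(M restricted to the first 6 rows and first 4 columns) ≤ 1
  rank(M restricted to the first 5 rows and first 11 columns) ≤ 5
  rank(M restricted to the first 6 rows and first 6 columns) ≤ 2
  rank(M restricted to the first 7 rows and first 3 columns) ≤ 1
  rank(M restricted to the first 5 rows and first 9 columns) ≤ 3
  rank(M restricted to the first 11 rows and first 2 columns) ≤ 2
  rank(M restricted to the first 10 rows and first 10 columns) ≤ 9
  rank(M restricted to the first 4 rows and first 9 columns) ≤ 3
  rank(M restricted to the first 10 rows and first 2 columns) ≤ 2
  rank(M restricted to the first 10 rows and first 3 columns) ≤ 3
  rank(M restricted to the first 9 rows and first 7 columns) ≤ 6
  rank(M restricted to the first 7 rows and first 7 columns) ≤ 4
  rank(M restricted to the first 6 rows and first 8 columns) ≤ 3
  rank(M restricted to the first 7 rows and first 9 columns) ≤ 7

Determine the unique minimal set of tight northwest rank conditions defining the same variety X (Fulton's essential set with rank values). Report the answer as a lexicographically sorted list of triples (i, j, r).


Recovering R(i,j) via the rank-extension bound from the 24 conditions:

  1  1  1  1  1  1  1  1  1  1  1
  1  1  1  1  2  2  2  2  2  2  2
  1  1  1  1  2  2  3  3  3  3  3
  1  1  1  1  2  2  3  3  3  3  4
  1  1  1  1  2  2  3  3  3  4  5
  1  1  1  1  2  2  3  3  4  5  6
  1  1  1  2  3  3  4  4  5  6  7
  1  1  2  3  4  4  5  5  6  7  8
  1  2  3  4  5  5  6  6  7  8  9
  1  2  3  4  5  5  6  7  8  9  10
  1  2  3  4  5  6  7  8  9  10  11

reading off 1-entries of Δ²R: w = (1, 5, 7, 11, 10, 9, 4, 3, 2, 8, 6).

|D(w)|=29, |Ess(w)|=8:

[(4, 10, 3), (5, 9, 3), (6, 4, 1), (6, 6, 2), (6, 8, 3), (7, 3, 1), (8, 2, 1), (10, 6, 5)]


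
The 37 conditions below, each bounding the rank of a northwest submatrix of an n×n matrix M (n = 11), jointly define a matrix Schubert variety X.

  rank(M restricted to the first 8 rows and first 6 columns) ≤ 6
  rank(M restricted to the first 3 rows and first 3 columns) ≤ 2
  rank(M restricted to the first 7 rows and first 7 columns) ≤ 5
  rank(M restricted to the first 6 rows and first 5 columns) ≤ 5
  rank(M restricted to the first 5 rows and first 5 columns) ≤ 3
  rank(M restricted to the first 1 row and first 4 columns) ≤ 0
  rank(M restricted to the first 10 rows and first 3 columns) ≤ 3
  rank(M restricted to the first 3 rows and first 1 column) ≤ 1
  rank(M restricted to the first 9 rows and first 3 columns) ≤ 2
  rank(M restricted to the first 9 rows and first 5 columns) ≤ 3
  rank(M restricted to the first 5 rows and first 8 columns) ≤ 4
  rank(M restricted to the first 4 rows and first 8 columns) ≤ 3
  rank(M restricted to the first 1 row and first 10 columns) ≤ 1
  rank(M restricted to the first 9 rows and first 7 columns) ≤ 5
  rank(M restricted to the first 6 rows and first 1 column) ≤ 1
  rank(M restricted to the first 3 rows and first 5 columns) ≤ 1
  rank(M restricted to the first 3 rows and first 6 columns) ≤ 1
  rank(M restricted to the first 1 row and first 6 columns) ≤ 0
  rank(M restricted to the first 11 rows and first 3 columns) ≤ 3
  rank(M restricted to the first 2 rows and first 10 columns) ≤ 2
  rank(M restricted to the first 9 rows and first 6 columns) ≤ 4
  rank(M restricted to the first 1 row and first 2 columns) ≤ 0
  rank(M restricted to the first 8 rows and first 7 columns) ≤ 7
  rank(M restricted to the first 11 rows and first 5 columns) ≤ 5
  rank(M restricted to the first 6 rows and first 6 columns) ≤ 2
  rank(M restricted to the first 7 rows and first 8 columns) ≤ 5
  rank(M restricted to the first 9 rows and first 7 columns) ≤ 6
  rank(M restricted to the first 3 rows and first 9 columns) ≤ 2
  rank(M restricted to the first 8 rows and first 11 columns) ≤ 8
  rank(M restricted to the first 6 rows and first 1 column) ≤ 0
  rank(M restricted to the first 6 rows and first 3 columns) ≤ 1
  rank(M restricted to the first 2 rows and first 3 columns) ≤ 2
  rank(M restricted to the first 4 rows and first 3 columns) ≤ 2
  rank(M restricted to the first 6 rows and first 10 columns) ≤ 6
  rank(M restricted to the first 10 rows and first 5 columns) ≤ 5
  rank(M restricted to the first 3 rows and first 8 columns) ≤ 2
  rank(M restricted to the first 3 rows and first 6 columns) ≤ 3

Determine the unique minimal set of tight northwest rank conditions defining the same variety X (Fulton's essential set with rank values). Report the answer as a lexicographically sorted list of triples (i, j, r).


Computing R[i][j] = min implied NW-rank bound (n=11, 37 conditions):

  row 1: 0 | 0 | 0 | 0 | 0 | 0 | 1 | 1 | 1 | 1 | 1
  row 2: 0 | 1 | 1 | 1 | 1 | 1 | 2 | 2 | 2 | 2 | 2
  row 3: 0 | 1 | 1 | 1 | 1 | 1 | 2 | 2 | 2 | 3 | 3
  row 4: 0 | 1 | 1 | 2 | 2 | 2 | 3 | 3 | 3 | 4 | 4
  row 5: 0 | 1 | 1 | 2 | 2 | 2 | 3 | 4 | 4 | 5 | 5
  row 6: 0 | 1 | 1 | 2 | 2 | 2 | 3 | 4 | 5 | 6 | 6
  row 7: 1 | 2 | 2 | 3 | 3 | 3 | 4 | 5 | 6 | 7 | 7
  row 8: 1 | 2 | 2 | 3 | 3 | 4 | 5 | 6 | 7 | 8 | 8
  row 9: 1 | 2 | 2 | 3 | 3 | 4 | 5 | 6 | 7 | 8 | 9
  row 10: 1 | 2 | 3 | 4 | 4 | 5 | 6 | 7 | 8 | 9 | 10
  row 11: 1 | 2 | 3 | 4 | 5 | 6 | 7 | 8 | 9 | 10 | 11

reading off 1-entries of Δ²R: w = (7, 2, 10, 4, 8, 9, 1, 6, 11, 3, 5).

D(w) has 28 cells with 8 SE-corners; essential set:

[(1, 6, 0), (3, 6, 1), (3, 9, 2), (6, 1, 0), (6, 3, 1), (6, 6, 2), (9, 3, 2), (9, 5, 3)]


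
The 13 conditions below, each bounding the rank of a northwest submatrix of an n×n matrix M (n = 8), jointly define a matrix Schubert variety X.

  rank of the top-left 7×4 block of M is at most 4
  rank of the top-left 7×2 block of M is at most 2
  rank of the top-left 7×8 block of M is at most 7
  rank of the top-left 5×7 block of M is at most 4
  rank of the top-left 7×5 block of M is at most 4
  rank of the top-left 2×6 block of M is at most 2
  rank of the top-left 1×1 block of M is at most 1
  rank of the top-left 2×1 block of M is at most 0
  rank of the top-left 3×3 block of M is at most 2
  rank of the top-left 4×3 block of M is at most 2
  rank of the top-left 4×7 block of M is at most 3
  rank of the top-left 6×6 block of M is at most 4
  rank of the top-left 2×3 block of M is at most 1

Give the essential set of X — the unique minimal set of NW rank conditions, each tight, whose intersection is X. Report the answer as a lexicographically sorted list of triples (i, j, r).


Rank table r_w(8×8) implied by the 13 constraints:

  0 1 1 1 1 1 1 1
  0 1 1 2 2 2 2 2
  1 2 2 3 3 3 3 3
  1 2 2 3 3 3 3 4
  1 2 3 4 4 4 4 5
  1 2 3 4 4 4 5 6
  1 2 3 4 4 5 6 7
  1 2 3 4 5 6 7 8

giving w = (2, 4, 1, 8, 3, 7, 6, 5) via Δ²R.

ℓ(w)=10; the 6 essential cells (i,j,r):

[(2, 1, 0), (2, 3, 1), (4, 3, 2), (4, 7, 3), (6, 6, 4), (7, 5, 4)]


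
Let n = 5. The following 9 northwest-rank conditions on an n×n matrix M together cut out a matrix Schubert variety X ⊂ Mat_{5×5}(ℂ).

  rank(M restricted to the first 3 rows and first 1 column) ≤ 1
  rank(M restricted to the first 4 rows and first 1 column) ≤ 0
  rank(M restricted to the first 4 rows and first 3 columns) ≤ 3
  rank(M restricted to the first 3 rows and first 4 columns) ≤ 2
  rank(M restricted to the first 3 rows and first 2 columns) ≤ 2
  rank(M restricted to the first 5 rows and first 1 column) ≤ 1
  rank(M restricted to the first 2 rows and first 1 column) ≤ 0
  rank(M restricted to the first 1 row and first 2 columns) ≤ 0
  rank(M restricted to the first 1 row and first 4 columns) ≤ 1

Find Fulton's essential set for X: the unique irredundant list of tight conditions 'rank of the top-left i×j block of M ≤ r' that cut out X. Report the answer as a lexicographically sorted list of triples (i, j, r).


Recovering R(i,j) via the rank-extension bound from the 9 conditions:

  row 1: 0 | 0 | 1 | 1 | 1
  row 2: 0 | 1 | 2 | 2 | 2
  row 3: 0 | 1 | 2 | 2 | 3
  row 4: 0 | 1 | 2 | 3 | 4
  row 5: 1 | 2 | 3 | 4 | 5

the unique w with this rank table is (3, 2, 5, 4, 1).

3 SE-corners of the 6-cell Rothe diagram give Ess(w):

[(1, 2, 0), (3, 4, 2), (4, 1, 0)]


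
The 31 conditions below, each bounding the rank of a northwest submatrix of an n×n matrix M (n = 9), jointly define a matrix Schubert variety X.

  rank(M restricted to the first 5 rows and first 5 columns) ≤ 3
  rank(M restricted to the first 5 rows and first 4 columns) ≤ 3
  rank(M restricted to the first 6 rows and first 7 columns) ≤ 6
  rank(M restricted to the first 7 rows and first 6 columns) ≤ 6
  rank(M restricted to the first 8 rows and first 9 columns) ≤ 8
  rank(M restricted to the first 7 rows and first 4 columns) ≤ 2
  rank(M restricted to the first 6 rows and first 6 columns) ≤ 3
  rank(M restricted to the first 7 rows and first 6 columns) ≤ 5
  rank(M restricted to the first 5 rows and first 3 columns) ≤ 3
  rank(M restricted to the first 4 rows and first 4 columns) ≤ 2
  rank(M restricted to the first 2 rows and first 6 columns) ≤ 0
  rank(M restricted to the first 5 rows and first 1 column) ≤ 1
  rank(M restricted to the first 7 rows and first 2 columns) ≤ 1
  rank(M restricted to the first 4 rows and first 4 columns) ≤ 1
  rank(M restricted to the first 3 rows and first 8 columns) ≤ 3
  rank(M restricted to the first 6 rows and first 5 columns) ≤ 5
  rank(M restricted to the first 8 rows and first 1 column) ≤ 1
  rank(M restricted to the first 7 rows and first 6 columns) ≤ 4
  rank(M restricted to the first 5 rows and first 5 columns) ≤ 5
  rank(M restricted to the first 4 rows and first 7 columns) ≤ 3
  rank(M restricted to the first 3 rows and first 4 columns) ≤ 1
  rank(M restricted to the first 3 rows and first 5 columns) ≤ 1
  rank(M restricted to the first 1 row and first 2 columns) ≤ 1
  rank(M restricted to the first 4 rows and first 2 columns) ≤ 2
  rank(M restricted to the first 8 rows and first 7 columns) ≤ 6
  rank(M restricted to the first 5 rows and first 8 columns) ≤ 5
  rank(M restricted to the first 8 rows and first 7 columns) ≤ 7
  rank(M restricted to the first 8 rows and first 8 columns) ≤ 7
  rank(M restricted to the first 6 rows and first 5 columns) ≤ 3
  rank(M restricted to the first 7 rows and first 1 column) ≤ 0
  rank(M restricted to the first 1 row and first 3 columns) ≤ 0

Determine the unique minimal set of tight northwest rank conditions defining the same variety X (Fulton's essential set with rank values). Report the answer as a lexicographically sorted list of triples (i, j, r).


Recovering R(i,j) via the rank-extension bound from the 31 conditions:

  i=1: 0, 0, 0, 0, 0, 0, 1, 1, 1
  i=2: 0, 0, 0, 0, 0, 0, 1, 2, 2
  i=3: 0, 1, 1, 1, 1, 1, 2, 3, 3
  i=4: 0, 1, 1, 1, 2, 2, 3, 4, 4
  i=5: 0, 1, 2, 2, 3, 3, 4, 5, 5
  i=6: 0, 1, 2, 2, 3, 3, 4, 5, 6
  i=7: 0, 1, 2, 2, 3, 4, 5, 6, 7
  i=8: 1, 2, 3, 3, 4, 5, 6, 7, 8
  i=9: 1, 2, 3, 4, 5, 6, 7, 8, 9

so w = (7, 8, 2, 5, 3, 9, 6, 1, 4).

Rothe diagram D(w) (22 cells), 5 SE-corners (essential conditions):

[(2, 6, 0), (4, 4, 1), (6, 6, 3), (7, 1, 0), (7, 4, 2)]


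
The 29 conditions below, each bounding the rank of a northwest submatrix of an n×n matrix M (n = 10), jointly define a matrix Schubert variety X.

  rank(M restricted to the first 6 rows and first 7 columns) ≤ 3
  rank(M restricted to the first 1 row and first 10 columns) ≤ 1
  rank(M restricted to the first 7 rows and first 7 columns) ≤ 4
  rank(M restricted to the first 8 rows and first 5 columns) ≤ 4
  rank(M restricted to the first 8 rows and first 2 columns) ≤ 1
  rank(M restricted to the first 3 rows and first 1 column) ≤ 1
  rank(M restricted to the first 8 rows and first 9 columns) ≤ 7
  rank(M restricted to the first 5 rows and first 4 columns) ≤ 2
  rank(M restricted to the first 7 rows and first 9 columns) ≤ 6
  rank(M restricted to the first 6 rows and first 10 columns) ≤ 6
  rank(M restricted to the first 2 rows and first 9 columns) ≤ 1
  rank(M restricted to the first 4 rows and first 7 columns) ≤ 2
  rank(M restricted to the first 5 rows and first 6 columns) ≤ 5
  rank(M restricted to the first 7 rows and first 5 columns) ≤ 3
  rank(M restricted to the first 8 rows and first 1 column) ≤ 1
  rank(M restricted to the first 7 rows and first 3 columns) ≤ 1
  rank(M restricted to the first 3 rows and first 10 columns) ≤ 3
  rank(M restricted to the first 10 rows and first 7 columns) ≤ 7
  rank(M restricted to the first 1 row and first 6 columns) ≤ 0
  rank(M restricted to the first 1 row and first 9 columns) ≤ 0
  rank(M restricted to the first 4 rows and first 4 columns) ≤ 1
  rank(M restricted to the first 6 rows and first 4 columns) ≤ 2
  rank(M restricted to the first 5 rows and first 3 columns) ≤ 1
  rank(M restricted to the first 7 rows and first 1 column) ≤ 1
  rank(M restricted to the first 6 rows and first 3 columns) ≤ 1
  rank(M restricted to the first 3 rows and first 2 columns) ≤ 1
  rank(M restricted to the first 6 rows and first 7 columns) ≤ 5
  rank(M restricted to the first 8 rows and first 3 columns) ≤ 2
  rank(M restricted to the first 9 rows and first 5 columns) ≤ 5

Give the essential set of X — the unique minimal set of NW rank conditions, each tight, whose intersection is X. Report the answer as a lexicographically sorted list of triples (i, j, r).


Computing R[i][j] = min implied NW-rank bound (n=10, 29 conditions):

  row 1: 0, 0, 0, 0, 0, 0, 0, 0, 0, 1
  row 2: 1, 1, 1, 1, 1, 1, 1, 1, 1, 2
  row 3: 1, 1, 1, 1, 2, 2, 2, 2, 2, 3
  row 4: 1, 1, 1, 1, 2, 2, 2, 3, 3, 4
  row 5: 1, 1, 1, 2, 3, 3, 3, 4, 4, 5
  row 6: 1, 1, 1, 2, 3, 3, 3, 4, 5, 6
  row 7: 1, 1, 1, 2, 3, 4, 4, 5, 6, 7
  row 8: 1, 1, 2, 3, 4, 5, 5, 6, 7, 8
  row 9: 1, 2, 3, 4, 5, 6, 6, 7, 8, 9
  row 10: 1, 2, 3, 4, 5, 6, 7, 8, 9, 10

hence w(1..10) = (10, 1, 5, 8, 4, 9, 6, 3, 2, 7).

|D(w)|=26, |Ess(w)|=6:

[(1, 9, 0), (4, 4, 1), (4, 7, 2), (6, 7, 3), (7, 3, 1), (8, 2, 1)]


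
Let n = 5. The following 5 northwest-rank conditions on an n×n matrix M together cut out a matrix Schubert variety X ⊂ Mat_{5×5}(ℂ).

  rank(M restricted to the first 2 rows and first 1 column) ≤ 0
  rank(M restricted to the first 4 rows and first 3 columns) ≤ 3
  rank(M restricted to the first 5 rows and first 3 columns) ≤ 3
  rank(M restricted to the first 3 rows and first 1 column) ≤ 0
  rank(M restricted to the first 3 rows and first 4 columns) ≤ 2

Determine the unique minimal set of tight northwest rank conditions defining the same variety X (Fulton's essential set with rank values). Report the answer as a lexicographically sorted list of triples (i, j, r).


Recovering R(i,j) via the rank-extension bound from the 5 conditions:

  R[1]: 0 1 1 1 1
  R[2]: 0 1 2 2 2
  R[3]: 0 1 2 2 3
  R[4]: 1 2 3 3 4
  R[5]: 1 2 3 4 5

reading off 1-entries of Δ²R: w = (2, 3, 5, 1, 4).

Rothe diagram D(w) (4 cells), 2 SE-corners (essential conditions):

[(3, 1, 0), (3, 4, 2)]


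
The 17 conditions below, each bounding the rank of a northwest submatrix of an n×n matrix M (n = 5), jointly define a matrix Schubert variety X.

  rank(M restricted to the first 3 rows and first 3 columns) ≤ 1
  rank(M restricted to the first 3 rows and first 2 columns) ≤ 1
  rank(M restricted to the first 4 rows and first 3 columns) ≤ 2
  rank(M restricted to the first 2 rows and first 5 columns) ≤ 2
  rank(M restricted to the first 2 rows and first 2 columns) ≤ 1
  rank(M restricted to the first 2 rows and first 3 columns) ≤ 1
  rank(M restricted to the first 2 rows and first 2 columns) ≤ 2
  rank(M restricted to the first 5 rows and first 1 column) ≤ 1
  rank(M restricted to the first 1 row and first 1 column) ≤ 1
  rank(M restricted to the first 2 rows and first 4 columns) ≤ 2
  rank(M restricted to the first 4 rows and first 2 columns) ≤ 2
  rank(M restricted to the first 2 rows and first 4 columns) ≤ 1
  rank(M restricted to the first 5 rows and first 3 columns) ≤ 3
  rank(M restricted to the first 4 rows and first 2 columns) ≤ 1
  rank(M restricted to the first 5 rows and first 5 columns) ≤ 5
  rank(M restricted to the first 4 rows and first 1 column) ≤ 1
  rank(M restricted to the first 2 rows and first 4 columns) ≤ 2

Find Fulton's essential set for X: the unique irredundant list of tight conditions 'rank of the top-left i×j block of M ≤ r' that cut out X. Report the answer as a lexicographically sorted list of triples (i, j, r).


Propagating the 17 rank bounds to every northwest block:

  i=1: 1  1  1  1  1
  i=2: 1  1  1  1  2
  i=3: 1  1  1  2  3
  i=4: 1  1  2  3  4
  i=5: 1  2  3  4  5

giving w = (1, 5, 4, 3, 2) via Δ²R.

Fulton essential set (3 of the 6 Rothe cells):

[(2, 4, 1), (3, 3, 1), (4, 2, 1)]


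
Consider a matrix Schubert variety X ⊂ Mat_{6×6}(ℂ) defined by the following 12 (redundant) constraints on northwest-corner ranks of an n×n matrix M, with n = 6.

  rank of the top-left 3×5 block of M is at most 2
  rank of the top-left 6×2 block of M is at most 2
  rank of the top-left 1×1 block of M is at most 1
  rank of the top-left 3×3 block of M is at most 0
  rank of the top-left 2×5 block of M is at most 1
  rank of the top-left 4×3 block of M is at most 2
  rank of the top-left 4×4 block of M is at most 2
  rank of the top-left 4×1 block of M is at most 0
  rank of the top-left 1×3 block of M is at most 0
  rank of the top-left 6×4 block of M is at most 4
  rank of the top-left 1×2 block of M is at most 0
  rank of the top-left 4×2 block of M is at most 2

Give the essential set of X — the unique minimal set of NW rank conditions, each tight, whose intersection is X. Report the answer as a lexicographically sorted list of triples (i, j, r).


The tightest implied rank at each (i,j), from the 12 conditions:

  i=1: 0, 0, 0, 1, 1, 1
  i=2: 0, 0, 0, 1, 1, 2
  i=3: 0, 0, 0, 1, 2, 3
  i=4: 0, 1, 1, 2, 3, 4
  i=5: 1, 2, 2, 3, 4, 5
  i=6: 1, 2, 3, 4, 5, 6

so w = (4, 6, 5, 2, 1, 3).

ℓ(w)=11; the 3 essential cells (i,j,r):

[(2, 5, 1), (3, 3, 0), (4, 1, 0)]


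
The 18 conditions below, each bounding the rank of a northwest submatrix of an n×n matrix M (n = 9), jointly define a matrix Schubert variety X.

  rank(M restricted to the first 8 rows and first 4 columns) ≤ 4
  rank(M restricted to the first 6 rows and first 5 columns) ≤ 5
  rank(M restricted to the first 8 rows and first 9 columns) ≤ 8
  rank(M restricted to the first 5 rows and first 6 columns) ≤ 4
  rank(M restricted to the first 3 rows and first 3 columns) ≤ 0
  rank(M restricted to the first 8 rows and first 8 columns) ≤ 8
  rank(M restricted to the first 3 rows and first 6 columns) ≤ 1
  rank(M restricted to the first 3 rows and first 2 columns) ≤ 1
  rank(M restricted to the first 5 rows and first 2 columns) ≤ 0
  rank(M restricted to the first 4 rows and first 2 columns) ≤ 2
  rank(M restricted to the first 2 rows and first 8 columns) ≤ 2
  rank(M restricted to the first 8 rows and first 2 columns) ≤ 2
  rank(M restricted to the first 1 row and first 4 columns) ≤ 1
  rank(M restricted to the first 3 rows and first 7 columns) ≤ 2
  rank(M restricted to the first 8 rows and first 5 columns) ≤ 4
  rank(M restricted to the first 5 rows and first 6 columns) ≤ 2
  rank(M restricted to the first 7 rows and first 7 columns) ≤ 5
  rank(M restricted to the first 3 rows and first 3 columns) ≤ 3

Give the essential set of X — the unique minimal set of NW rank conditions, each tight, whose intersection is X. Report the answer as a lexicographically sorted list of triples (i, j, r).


Propagating the 18 rank bounds to every northwest block:

  R[1]: 0 | 0 | 0 | 1 | 1 | 1 | 1 | 1 | 1
  R[2]: 0 | 0 | 0 | 1 | 1 | 1 | 2 | 2 | 2
  R[3]: 0 | 0 | 0 | 1 | 1 | 1 | 2 | 3 | 3
  R[4]: 0 | 0 | 1 | 2 | 2 | 2 | 3 | 4 | 4
  R[5]: 0 | 0 | 1 | 2 | 2 | 2 | 3 | 4 | 5
  R[6]: 1 | 1 | 2 | 3 | 3 | 3 | 4 | 5 | 6
  R[7]: 1 | 2 | 3 | 4 | 4 | 4 | 5 | 6 | 7
  R[8]: 1 | 2 | 3 | 4 | 4 | 5 | 6 | 7 | 8
  R[9]: 1 | 2 | 3 | 4 | 5 | 6 | 7 | 8 | 9

the unique w with this rank table is (4, 7, 8, 3, 9, 1, 2, 6, 5).

D(w) has 20 cells with 5 SE-corners; essential set:

[(3, 3, 0), (3, 6, 1), (5, 2, 0), (5, 6, 2), (8, 5, 4)]


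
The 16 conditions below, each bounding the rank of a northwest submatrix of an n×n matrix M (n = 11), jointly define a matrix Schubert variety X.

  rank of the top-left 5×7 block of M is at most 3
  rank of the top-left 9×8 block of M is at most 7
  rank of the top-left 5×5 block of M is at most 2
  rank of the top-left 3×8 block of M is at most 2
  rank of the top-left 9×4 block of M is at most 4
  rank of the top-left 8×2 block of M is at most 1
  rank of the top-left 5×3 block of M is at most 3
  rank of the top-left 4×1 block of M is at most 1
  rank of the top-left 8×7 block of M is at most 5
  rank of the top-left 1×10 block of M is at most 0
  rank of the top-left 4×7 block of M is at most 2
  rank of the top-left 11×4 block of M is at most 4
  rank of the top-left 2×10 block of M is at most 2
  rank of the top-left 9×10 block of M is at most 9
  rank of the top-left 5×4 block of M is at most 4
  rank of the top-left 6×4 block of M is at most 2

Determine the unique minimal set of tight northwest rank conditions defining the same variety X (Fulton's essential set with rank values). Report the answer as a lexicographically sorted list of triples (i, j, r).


Rank table r_w(11×11) implied by the 16 constraints:

  0 | 0 | 0 | 0 | 0 | 0 | 0 | 0 | 0 | 0 | 1
  1 | 1 | 1 | 1 | 1 | 1 | 1 | 1 | 1 | 1 | 2
  1 | 1 | 2 | 2 | 2 | 2 | 2 | 2 | 2 | 2 | 3
  1 | 1 | 2 | 2 | 2 | 2 | 2 | 3 | 3 | 3 | 4
  1 | 1 | 2 | 2 | 2 | 3 | 3 | 4 | 4 | 4 | 5
  1 | 1 | 2 | 2 | 3 | 4 | 4 | 5 | 5 | 5 | 6
  1 | 1 | 2 | 3 | 4 | 5 | 5 | 6 | 6 | 6 | 7
  1 | 1 | 2 | 3 | 4 | 5 | 5 | 6 | 7 | 7 | 8
  1 | 2 | 3 | 4 | 5 | 6 | 6 | 7 | 8 | 8 | 9
  1 | 2 | 3 | 4 | 5 | 6 | 7 | 8 | 9 | 9 | 10
  1 | 2 | 3 | 4 | 5 | 6 | 7 | 8 | 9 | 10 | 11

the unique w with this rank table is (11, 1, 3, 8, 6, 5, 4, 9, 2, 7, 10).

|D(w)|=24, |Ess(w)|=6:

[(1, 10, 0), (4, 7, 2), (5, 5, 2), (6, 4, 2), (8, 2, 1), (8, 7, 5)]


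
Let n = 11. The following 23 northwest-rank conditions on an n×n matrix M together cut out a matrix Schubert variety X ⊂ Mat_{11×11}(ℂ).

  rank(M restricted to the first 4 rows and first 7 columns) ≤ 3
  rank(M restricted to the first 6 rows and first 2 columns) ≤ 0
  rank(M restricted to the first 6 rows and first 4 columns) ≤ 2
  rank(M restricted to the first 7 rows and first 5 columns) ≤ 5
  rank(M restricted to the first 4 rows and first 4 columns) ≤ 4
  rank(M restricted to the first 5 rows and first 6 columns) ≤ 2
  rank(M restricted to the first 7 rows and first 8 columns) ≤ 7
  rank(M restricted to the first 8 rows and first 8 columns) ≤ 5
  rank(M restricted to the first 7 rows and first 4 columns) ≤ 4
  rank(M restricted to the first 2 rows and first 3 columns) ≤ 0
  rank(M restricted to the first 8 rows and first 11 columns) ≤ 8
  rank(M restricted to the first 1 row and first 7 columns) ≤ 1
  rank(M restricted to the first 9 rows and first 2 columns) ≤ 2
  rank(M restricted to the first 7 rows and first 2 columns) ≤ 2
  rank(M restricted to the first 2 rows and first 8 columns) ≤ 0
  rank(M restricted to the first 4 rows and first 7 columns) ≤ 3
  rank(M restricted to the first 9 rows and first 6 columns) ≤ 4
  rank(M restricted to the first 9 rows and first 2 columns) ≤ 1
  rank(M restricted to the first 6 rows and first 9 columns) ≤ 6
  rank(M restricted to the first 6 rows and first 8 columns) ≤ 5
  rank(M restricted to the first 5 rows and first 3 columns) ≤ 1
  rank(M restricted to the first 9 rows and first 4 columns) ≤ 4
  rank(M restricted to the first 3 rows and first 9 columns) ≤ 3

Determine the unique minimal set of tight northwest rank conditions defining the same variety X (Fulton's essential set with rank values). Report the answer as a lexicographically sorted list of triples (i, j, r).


Rank table r_w(11×11) implied by the 23 constraints:

  R[1]: 0 0 0 0 0 0 0 0 1 1 1
  R[2]: 0 0 0 0 0 0 0 0 1 2 2
  R[3]: 0 0 1 1 1 1 1 1 2 3 3
  R[4]: 0 0 1 2 2 2 2 2 3 4 4
  R[5]: 0 0 1 2 2 2 3 3 4 5 5
  R[6]: 0 0 1 2 3 3 4 4 5 6 6
  R[7]: 1 1 2 3 4 4 5 5 6 7 7
  R[8]: 1 1 2 3 4 4 5 5 6 7 8
  R[9]: 1 1 2 3 4 4 5 6 7 8 9
  R[10]: 1 2 3 4 5 5 6 7 8 9 10
  R[11]: 1 2 3 4 5 6 7 8 9 10 11

second differences of R give the permutation w = (9, 10, 3, 4, 7, 5, 1, 11, 8, 2, 6).

Rothe diagram D(w) (31 cells), 6 SE-corners (essential conditions):

[(2, 8, 0), (5, 6, 2), (6, 2, 0), (8, 8, 5), (9, 2, 1), (9, 6, 4)]


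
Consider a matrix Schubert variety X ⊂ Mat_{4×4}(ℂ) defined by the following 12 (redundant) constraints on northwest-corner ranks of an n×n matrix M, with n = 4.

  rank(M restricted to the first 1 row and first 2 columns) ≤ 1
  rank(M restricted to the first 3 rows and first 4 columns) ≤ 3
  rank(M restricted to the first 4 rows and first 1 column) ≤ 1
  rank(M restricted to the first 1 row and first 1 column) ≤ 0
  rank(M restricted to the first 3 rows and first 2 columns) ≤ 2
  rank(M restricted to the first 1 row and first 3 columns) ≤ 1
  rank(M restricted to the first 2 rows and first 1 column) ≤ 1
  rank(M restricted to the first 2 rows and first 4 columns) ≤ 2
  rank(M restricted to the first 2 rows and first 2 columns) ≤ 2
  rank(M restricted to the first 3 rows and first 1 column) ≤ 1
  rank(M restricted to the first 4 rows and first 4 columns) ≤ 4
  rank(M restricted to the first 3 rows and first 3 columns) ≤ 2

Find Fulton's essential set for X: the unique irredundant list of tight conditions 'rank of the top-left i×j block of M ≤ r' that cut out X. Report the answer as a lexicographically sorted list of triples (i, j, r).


Recovering R(i,j) via the rank-extension bound from the 12 conditions:

  0  1  1  1
  1  2  2  2
  1  2  2  3
  1  2  3  4

second differences of R give the permutation w = (2, 1, 4, 3).

Fulton essential set (2 of the 2 Rothe cells):

[(1, 1, 0), (3, 3, 2)]


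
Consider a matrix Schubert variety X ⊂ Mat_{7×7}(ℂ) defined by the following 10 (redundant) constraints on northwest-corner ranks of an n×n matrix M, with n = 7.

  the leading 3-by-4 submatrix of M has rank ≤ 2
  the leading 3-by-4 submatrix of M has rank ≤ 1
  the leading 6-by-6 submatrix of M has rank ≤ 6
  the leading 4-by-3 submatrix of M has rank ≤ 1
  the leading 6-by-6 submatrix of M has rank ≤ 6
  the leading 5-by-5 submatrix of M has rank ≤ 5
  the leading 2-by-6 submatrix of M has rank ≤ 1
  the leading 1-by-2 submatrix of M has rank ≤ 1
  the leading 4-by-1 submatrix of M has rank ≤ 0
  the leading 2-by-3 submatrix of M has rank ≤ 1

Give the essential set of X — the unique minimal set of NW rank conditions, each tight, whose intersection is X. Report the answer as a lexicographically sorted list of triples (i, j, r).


Rank table r_w(7×7) implied by the 10 constraints:

  i=1: 0  1  1  1  1  1  1
  i=2: 0  1  1  1  1  1  2
  i=3: 0  1  1  1  2  2  3
  i=4: 0  1  1  2  3  3  4
  i=5: 1  2  2  3  4  4  5
  i=6: 1  2  3  4  5  5  6
  i=7: 1  2  3  4  5  6  7

so w = (2, 7, 5, 4, 1, 3, 6).

|D(w)|=11, |Ess(w)|=4:

[(2, 6, 1), (3, 4, 1), (4, 1, 0), (4, 3, 1)]


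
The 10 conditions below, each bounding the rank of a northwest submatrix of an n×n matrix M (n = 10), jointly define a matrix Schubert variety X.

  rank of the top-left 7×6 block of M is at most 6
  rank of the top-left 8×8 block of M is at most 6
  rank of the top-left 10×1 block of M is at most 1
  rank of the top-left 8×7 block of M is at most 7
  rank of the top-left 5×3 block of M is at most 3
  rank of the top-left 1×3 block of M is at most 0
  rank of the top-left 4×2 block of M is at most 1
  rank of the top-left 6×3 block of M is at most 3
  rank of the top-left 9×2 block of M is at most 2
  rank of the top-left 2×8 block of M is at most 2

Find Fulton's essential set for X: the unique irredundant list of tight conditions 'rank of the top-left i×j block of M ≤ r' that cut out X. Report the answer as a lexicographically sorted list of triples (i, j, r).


Reconstructing r_w from the 10 given conditions:

  row 1: 0  0  0  1  1  1  1  1  1  1
  row 2: 1  1  1  2  2  2  2  2  2  2
  row 3: 1  1  2  3  3  3  3  3  3  3
  row 4: 1  1  2  3  4  4  4  4  4  4
  row 5: 1  2  3  4  5  5  5  5  5  5
  row 6: 1  2  3  4  5  6  6  6  6  6
  row 7: 1  2  3  4  5  6  6  6  7  7
  row 8: 1  2  3  4  5  6  6  6  7  8
  row 9: 1  2  3  4  5  6  7  7  8  9
  row 10: 1  2  3  4  5  6  7  8  9  10

giving w = (4, 1, 3, 5, 2, 6, 9, 10, 7, 8) via Δ²R.

3 SE-corners of the 9-cell Rothe diagram give Ess(w):

[(1, 3, 0), (4, 2, 1), (8, 8, 6)]


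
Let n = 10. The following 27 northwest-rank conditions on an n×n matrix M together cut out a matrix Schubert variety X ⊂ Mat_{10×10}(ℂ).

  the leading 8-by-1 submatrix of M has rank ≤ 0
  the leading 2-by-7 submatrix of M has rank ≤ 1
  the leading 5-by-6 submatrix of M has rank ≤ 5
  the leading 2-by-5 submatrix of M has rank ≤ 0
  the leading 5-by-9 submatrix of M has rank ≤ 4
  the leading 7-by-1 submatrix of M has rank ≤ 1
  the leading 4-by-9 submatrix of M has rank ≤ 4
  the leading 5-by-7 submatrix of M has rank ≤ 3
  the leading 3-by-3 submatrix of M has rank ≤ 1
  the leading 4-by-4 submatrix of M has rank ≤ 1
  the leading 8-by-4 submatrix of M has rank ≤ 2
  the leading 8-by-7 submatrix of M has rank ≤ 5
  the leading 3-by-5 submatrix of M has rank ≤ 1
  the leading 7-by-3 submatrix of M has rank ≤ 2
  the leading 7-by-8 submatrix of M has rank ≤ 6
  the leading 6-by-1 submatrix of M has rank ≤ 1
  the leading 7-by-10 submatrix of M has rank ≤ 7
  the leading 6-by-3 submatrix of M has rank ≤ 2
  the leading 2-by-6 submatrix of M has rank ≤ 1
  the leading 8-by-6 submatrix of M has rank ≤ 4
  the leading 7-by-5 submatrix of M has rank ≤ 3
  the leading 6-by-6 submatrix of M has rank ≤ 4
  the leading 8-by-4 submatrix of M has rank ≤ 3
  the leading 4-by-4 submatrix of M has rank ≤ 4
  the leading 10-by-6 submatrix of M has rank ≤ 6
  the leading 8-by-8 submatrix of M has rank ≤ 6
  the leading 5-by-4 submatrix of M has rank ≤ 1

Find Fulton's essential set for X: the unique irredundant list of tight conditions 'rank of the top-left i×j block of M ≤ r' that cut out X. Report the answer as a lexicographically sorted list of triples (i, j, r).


The tightest implied rank at each (i,j), from the 27 conditions:

  i=1: 0 0 0 0 0 1 1 1 1 1
  i=2: 0 0 0 0 0 1 1 2 2 2
  i=3: 0 1 1 1 1 2 2 3 3 3
  i=4: 0 1 1 1 2 3 3 4 4 4
  i=5: 0 1 1 1 2 3 3 4 4 5
  i=6: 0 1 2 2 3 4 4 5 5 6
  i=7: 0 1 2 2 3 4 5 6 6 7
  i=8: 0 1 2 2 3 4 5 6 7 8
  i=9: 1 2 3 3 4 5 6 7 8 9
  i=10: 1 2 3 4 5 6 7 8 9 10

hence w(1..10) = (6, 8, 2, 5, 10, 3, 7, 9, 1, 4).

7 SE-corners of the 25-cell Rothe diagram give Ess(w):

[(2, 5, 0), (2, 7, 1), (5, 4, 1), (5, 7, 3), (5, 9, 4), (8, 1, 0), (8, 4, 2)]
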